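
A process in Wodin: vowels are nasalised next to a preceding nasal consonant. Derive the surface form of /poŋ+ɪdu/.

The vowel /ɪ/ is adjacent to the preceding nasal /ŋ/, so it acquires [+nasal] and surfaces as [ɪ̃].

[poŋɪ̃du]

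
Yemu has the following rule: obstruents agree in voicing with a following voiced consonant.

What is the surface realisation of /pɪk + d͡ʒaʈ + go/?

[pɪgd͡ʒaɖgo]

The rule targets /k/ (voiceless velar stop), which sits before the trigger /d͡ʒ/ (voiced).
A voiced velar stop is [g], so the surface segment is [g].
The same rule applies at the second boundary: /ʈ/ → [ɖ] next to /g/.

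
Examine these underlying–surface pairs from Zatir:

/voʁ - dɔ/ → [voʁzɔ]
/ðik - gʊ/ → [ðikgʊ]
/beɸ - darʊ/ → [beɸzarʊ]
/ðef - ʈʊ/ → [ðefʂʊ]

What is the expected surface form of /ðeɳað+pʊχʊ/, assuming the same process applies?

The data show progressive manner assimilation: /d/ → [z] after /ʁ/; /d/ → [z] after /ɸ/; /ʈ/ → [ʂ] after /f/. In each pair only manner changes, matching the preceding consonant, while place and voice stay constant.
No alternation appears in [ðikgʊ]: there the adjacent consonants already agree in manner (/g/ and /k/ are both stops), so this form is consistent with the same rule.
/p/ is a voiceless bilabial stop. The preceding trigger /ð/ is a fricative, so /p/ must become a fricative as well.
Changing only its manner to fricative gives [ɸ] — the voiceless bilabial fricative.

[ðeɳaðɸʊχʊ]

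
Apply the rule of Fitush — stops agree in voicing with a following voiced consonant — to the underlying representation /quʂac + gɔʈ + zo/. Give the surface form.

[quʂaɟgɔɖzo]

/c/ is a voiceless palatal stop. The following trigger /g/ is voiced, so /c/ must become voiced as well.
Changing only its voicing to voiced gives [ɟ] — the voiced palatal stop.
At the second juncture, /ʈ/ likewise becomes [ɖ] adjacent to /z/.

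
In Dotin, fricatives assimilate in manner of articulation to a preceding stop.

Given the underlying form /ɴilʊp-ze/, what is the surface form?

[ɴilʊpde]

/z/ is a voiced alveolar fricative. The preceding trigger /p/ is a stop, so /z/ must become a stop as well.
The voiced alveolar stop is [d], so /z/ → [d].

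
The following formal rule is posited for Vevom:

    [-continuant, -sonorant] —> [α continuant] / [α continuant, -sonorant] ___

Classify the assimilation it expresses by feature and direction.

progressive manner assimilation

The shared variable α links the value of [continuant] on the target to that of the neighbouring obstruent. [continuant] distinguishes stops from fricatives — a manner-of-articulation feature — so this is manner assimilation.
The conditioning segment sits to the left of the focus bar, meaning the trigger precedes the segment that changes — progressive assimilation.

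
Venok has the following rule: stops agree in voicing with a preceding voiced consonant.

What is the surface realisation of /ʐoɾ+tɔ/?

The rule targets /t/ (voiceless alveolar stop), which sits after the trigger /ɾ/ (voiced).
A voiced alveolar stop is [d], so the surface segment is [d].

[ʐoɾdɔ]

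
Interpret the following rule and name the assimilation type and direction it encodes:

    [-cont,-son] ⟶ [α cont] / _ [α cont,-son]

regressive manner assimilation

The rule copies [cont] (continuancy) from the environment onto the target stops; since [±cont] encodes the stop/fricative manner contrast, the assimilating dimension is manner.
The conditioning segment sits to the right of the focus bar, meaning the trigger follows the segment that changes — regressive assimilation.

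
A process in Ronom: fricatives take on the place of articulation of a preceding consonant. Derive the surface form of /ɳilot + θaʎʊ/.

[ɳilotsaʎʊ]

/θ/ is a voiceless dental fricative. The preceding trigger /t/ is alveolar, so /θ/ must become alveolar as well.
A voiceless alveolar fricative is [s], so the surface segment is [s].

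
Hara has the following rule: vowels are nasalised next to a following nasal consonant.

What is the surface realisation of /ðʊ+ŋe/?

[ðʊ̃ŋe]

/ʊ/ sits next to the nasal /ŋ/ and is therefore nasalised to [ʊ̃].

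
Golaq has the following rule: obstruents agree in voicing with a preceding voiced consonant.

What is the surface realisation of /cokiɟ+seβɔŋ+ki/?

[cokiɟzeβɔŋgi]

The rule targets /s/ (voiceless alveolar fricative), which sits after the trigger /ɟ/ (voiced).
A voiced alveolar fricative is [z], so the surface segment is [z].
The same rule applies at the second boundary: /k/ → [g] next to /ŋ/.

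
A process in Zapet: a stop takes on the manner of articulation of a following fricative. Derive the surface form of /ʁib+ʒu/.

[ʁiβʒu]

The rule targets /b/ (voiced bilabial stop), which sits before the trigger /ʒ/ (fricative).
Changing only its manner to fricative gives [β] — the voiced bilabial fricative.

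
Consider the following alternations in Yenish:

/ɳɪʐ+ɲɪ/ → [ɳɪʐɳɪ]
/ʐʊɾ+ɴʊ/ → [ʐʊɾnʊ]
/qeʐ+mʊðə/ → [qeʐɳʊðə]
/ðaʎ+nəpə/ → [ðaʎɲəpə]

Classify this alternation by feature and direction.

progressive place assimilation

The segment that alternates is /ɲ/, which surfaces as [ɳ] when adjacent to /ʐ/.
/ɲ/ is palatal while /ʐ/ is retroflex; the output [ɳ] is retroflex, matching the trigger — so the feature that spreads is place.
Manner and voice are unchanged, so the assimilation is partial, not total.
Checking the remaining alternations: /ɴ/ → [n] after /ɾ/ (uvular → alveolar, matching alveolar); /m/ → [ɳ] after /ʐ/ (bilabial → retroflex, matching retroflex); /n/ → [ɲ] after /ʎ/ (alveolar → palatal, matching palatal) — only place changes, and always toward the preceding segment.
Since the segment that changes follows the conditioning segment, the assimilation is progressive.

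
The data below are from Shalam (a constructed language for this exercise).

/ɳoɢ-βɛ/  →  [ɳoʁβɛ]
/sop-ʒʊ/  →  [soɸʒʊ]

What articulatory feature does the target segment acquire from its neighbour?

Comparing underlying and surface forms, /ɢ/ → [ʁ] is the alternation; the neighbouring /β/ is constant.
/ɢ/ is a stop while /β/ is a fricative; the output [ʁ] is a fricative, matching the trigger — so the feature that spreads is manner.
The same holds elsewhere in the data: /p/ → [ɸ] before /ʒ/ (stop → fricative, matching a fricative) — only manner changes, and always toward the following segment.

manner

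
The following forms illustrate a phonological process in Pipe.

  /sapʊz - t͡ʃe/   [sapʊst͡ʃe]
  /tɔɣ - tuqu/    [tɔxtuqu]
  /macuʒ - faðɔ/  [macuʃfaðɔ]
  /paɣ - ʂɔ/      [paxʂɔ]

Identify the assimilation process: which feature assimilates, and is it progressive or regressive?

The segment that alternates is /z/, which surfaces as [s] when adjacent to /t͡ʃ/.
The change voiced → voiceless matches the voicing of the following /t͡ʃ/, identifying this as voicing assimilation.
Place and manner are unchanged, so the assimilation is partial, not total.
The same holds elsewhere in the data: /ɣ/ → [x] before /t/ (voiced → voiceless, matching voiceless); /ʒ/ → [ʃ] before /f/ (voiced → voiceless, matching voiceless); /ɣ/ → [x] before /ʂ/ (voiced → voiceless, matching voiceless) — only voicing changes, and always toward the following segment.
The trigger is the following segment, so the direction is regressive (anticipatory).

regressive voicing assimilation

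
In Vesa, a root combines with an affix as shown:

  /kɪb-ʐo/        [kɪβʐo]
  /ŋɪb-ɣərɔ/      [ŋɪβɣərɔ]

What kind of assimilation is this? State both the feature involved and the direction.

Underlying /b/ is realised as [β] next to /ʐ/; /ʐ/ itself does not change.
/b/ is a stop while /ʐ/ is a fricative; the output [β] is a fricative, matching the trigger — so the feature that spreads is manner.
Place and voice are unchanged, so the assimilation is partial, not total.
Checking the remaining alternation: /b/ → [β] before /ɣ/ (stop → fricative, matching a fricative) — only manner changes, and always toward the following segment.
The trigger is the following segment, so the direction is regressive (anticipatory).

regressive manner assimilation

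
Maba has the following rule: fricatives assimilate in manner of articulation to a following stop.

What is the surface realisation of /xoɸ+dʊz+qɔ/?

[xopdʊdqɔ]

/ɸ/ is a voiceless bilabial fricative. The following trigger /d/ is a stop, so /ɸ/ must become a stop as well.
The voiceless bilabial stop is [p], so /ɸ/ → [p].
At the second juncture, /z/ likewise becomes [d] adjacent to /q/.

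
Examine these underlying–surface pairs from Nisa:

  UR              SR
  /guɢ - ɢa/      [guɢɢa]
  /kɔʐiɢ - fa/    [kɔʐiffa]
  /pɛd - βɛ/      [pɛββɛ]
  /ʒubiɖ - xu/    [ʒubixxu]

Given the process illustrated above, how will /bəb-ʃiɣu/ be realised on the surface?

[bəʃʃiɣu]

The data show regressive total assimilation (/ɢ/ → [f] before /f/; /d/ → [β] before /β/; /ɖ/ → [x] before /x/): in every case the target segment becomes identical to its following neighbour, copying more than a single feature.
In [guɢɢa] the two consonants at the boundary are already identical (/ɢ/ + /ɢ/), so the rule applies vacuously and nothing changes.
/b/ is the segment targeted by the rule; it sits immediately before /ʃ/, so it assimilates completely and surfaces as [ʃ].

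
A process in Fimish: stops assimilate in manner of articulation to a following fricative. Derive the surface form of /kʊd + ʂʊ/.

[kʊzʂʊ]

The rule targets /d/ (voiced alveolar stop), which sits before the trigger /ʂ/ (fricative).
A voiced alveolar fricative is [z], so the surface segment is [z].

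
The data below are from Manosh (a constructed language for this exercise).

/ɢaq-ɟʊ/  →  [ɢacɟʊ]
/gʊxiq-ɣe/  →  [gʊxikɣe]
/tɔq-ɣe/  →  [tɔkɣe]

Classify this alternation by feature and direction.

Comparing underlying and surface forms, /q/ → [c] is the alternation; the neighbouring /ɟ/ is constant.
The change uvular → palatal matches the place of the following /ɟ/, identifying this as place assimilation.
Manner and voice are unchanged, so the assimilation is partial, not total.
The other alternating form patterns the same way: /q/ → [k] before /ɣ/ (uvular → velar, matching velar) — only place changes, and always toward the following segment.
Since the segment that changes precedes the conditioning segment, the assimilation is regressive.

regressive place assimilation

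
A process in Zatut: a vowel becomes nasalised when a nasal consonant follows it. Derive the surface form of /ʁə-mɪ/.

/ə/ sits next to the nasal /m/ and is therefore nasalised to [ə̃].

[ʁə̃mɪ]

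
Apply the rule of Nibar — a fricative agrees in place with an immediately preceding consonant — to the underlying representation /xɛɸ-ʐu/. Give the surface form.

/ʐ/ is a voiced retroflex fricative. The preceding trigger /ɸ/ is bilabial, so /ʐ/ must become bilabial as well.
The voiced bilabial fricative is [β], so /ʐ/ → [β].

[xɛɸβu]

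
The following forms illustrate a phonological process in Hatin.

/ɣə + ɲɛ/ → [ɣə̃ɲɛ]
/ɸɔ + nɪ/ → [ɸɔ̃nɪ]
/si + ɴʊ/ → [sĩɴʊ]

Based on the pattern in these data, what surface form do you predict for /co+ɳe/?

[cõɳe]

The data show regressive nasality assimilation (vowel nasalisation): /ə/ → [ə̃] before /ɲ/; /ɔ/ → [ɔ̃] before /n/; /i/ → [ĩ] before /ɴ/ — a vowel is nasalised by an immediately following nasal consonant.
/o/ sits next to the nasal /ɳ/ and is therefore nasalised to [õ].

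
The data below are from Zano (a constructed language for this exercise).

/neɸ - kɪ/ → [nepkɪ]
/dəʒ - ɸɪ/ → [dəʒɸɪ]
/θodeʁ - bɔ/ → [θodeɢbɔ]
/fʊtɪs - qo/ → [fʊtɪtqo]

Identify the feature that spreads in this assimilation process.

Comparing underlying and surface forms, /ɸ/ → [p] is the alternation; the neighbouring /k/ is constant.
/ɸ/ is a fricative while /k/ is a stop; the output [p] is a stop, matching the trigger — so the feature that spreads is manner.
The same holds elsewhere in the data: /ʁ/ → [ɢ] before /b/ (fricative → stop, matching a stop); /s/ → [t] before /q/ (fricative → stop, matching a stop) — only manner changes, and always toward the following segment.
No alternation appears in [dəʒɸɪ]: there the adjacent consonants already agree in manner (/ʒ/ and /ɸ/ are both fricatives), so this form is consistent with the same rule.

manner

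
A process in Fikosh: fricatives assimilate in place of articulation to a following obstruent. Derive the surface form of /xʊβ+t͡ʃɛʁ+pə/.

/β/ is a voiced bilabial fricative. The following trigger /t͡ʃ/ is postalveolar, so /β/ must become postalveolar as well.
Changing only its place to postalveolar gives [ʒ] — the voiced postalveolar fricative.
At the second juncture, /ʁ/ likewise becomes [β] adjacent to /p/.

[xʊʒt͡ʃɛβpə]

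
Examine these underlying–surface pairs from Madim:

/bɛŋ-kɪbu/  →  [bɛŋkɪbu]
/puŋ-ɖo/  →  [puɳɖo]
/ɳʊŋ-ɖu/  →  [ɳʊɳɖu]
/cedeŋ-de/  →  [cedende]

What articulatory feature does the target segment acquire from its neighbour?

Comparing underlying and surface forms, /ŋ/ → [ɳ] is the alternation; the neighbouring /ɖ/ is constant.
/ŋ/ is velar while /ɖ/ is retroflex; the output [ɳ] is retroflex, matching the trigger — so the feature that spreads is place.
The same holds elsewhere in the data: /ŋ/ → [n] before /d/ (velar → alveolar, matching alveolar) — only place changes, and always toward the following segment.
Nothing changes in [bɛŋkɪbu]: there the adjacent consonants already agree in place (/ŋ/ and /k/ are both velar), so this form is consistent with the same rule.

place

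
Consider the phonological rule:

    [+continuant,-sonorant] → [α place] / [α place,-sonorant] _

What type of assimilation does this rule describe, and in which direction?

progressive place assimilation

The rule copies the place features (abbreviated [place]) from the environment onto the target, so the assimilating feature is place.
Since the environment is written before the underscore, the trigger precedes the target; the direction is progressive.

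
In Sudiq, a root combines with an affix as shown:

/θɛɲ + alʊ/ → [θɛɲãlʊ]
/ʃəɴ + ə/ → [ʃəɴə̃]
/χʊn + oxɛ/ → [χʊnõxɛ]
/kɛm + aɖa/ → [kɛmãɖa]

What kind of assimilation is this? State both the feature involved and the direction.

progressive nasality assimilation (vowel nasalisation)

The vowel /a/ surfaces as nasalised [ã] next to the preceding nasal /ɲ/ — it has acquired the [+nasal] feature of its neighbour.
The other forms show the same pattern: /ə/ → [ə̃] after /ɴ/; /o/ → [õ] after /n/; /a/ → [ã] after /m/ — each time a vowel is nasalised next to a preceding nasal.
Because the conditioning nasal is to the left of the vowel that changes, the process is progressive (perseverative).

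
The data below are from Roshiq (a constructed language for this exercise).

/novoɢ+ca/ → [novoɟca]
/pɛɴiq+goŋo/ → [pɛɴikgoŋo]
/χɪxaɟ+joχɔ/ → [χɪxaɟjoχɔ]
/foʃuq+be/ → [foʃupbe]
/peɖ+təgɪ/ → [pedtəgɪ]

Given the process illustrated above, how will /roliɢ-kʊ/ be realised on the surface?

The data show regressive place assimilation: /ɢ/ → [ɟ] before /c/; /q/ → [k] before /g/; /q/ → [p] before /b/; /ɖ/ → [d] before /t/. In each pair only place changes, matching the following consonant, while manner and voice stay constant.
No alternation appears in [χɪxaɟjoχɔ]: there the adjacent consonants already agree in place (/ɟ/ and /j/ are both palatal), so this form is consistent with the same rule.
/ɢ/ is a voiced uvular stop. The following trigger /k/ is velar, so /ɢ/ must become velar as well.
A voiced velar stop is [g], so the surface segment is [g].

[roligkʊ]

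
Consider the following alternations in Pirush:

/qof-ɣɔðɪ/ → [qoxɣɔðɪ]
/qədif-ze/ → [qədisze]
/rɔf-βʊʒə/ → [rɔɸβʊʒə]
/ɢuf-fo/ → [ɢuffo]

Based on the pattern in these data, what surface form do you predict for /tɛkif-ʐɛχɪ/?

[tɛkiʂʐɛχɪ]

The data show regressive place assimilation: /f/ → [x] before /ɣ/; /f/ → [s] before /z/; /f/ → [ɸ] before /β/. In each pair only place changes, matching the following consonant, while manner and voice stay constant.
No alternation appears in [ɢuffo]: there the adjacent consonants already agree in place (/f/ and /f/ are both labiodental), so this form is consistent with the same rule.
The rule targets /f/ (voiceless labiodental fricative), which sits before the trigger /ʐ/ (retroflex).
Changing only its place to retroflex gives [ʂ] — the voiceless retroflex fricative.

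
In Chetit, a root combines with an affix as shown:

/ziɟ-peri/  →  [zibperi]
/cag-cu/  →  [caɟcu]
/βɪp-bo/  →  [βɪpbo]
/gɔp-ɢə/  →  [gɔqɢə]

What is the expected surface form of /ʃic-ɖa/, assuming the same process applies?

The data show regressive place assimilation: /ɟ/ → [b] before /p/; /g/ → [ɟ] before /c/; /p/ → [q] before /ɢ/. In each pair only place changes, matching the following consonant, while manner and voice stay constant.
No alternation appears in [βɪpbo]: there the adjacent consonants already agree in place (/p/ and /b/ are both bilabial), so this form is consistent with the same rule.
/c/ is a voiceless palatal stop. The following trigger /ɖ/ is retroflex, so /c/ must become retroflex as well.
A voiceless retroflex stop is [ʈ], so the surface segment is [ʈ].

[ʃiʈɖa]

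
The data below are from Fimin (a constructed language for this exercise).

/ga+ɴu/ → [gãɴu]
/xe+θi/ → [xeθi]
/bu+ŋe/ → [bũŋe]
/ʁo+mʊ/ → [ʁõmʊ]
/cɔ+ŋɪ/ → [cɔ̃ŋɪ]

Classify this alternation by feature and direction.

regressive nasality assimilation (vowel nasalisation)

The vowel /a/ surfaces as nasalised [ã] next to the following nasal /ɴ/ — it has acquired the [+nasal] feature of its neighbour.
The other forms show the same pattern: /u/ → [ũ] before /ŋ/; /o/ → [õ] before /m/; /ɔ/ → [ɔ̃] before /ŋ/ — each time a vowel is nasalised next to a following nasal.
No change occurs in [xeθi] because the vowel at the boundary is adjacent to an oral consonant, not a nasal (/e/ next to /θ/).
Because the conditioning nasal is to the right of the vowel that changes, the process is regressive (anticipatory).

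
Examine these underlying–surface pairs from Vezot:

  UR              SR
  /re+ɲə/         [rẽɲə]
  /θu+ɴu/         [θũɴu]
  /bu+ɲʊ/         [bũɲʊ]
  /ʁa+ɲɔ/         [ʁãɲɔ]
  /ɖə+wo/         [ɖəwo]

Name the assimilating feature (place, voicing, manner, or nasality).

The vowel /e/ surfaces as nasalised [ẽ] next to the following nasal /ɲ/ — it has acquired the [+nasal] feature of its neighbour.
The other forms show the same pattern: /u/ → [ũ] before /ɴ/; /u/ → [ũ] before /ɲ/; /a/ → [ã] before /ɲ/ — each time a vowel is nasalised next to a following nasal.
No change occurs in [ɖəwo] because the vowel at the boundary is adjacent to an oral consonant, not a nasal (/ə/ next to /w/).

nasality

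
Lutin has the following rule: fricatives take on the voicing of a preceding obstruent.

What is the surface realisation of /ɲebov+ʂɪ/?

The rule targets /ʂ/ (voiceless retroflex fricative), which sits after the trigger /v/ (voiced).
Changing only its voicing to voiced gives [ʐ] — the voiced retroflex fricative.

[ɲebovʐɪ]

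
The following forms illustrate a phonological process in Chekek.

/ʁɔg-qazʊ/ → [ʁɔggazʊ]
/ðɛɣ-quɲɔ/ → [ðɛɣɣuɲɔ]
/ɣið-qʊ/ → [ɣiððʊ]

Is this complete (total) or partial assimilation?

total assimilation

The segment that alternates is /q/, which surfaces as [g] when adjacent to /g/.
The output [g] is identical to the trigger /g/ — every feature (place, manner, voicing) has been copied — so this is total assimilation.
The other forms behave the same way: /q/ → [ɣ] after /ɣ/; /q/ → [ð] after /ð/ — in each case the output is a copy of the preceding consonant.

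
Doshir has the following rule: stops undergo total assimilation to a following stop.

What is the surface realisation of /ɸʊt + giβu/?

[ɸʊggiβu]

/t/ is the segment targeted by the rule; it sits immediately before /g/, so it assimilates completely and surfaces as [g].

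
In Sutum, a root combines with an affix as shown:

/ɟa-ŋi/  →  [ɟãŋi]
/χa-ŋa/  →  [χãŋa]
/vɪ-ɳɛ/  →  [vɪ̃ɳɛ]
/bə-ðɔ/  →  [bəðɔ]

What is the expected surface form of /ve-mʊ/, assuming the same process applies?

[vẽmʊ]

The data show regressive nasality assimilation (vowel nasalisation): /a/ → [ã] before /ŋ/; /ɪ/ → [ɪ̃] before /ɳ/ — a vowel is nasalised by an immediately following nasal consonant.
No change occurs in [bəðɔ] because the vowel at the boundary is adjacent to an oral consonant, not a nasal (/ə/ next to /ð/).
/e/ sits next to the nasal /m/ and is therefore nasalised to [ẽ].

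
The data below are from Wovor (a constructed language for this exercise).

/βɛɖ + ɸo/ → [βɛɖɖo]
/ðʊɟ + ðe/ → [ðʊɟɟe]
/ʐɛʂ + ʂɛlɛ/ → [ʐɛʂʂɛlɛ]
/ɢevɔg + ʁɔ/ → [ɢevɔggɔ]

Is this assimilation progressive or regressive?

progressive

Comparing underlying and surface forms, /ɸ/ → [ɖ] is the alternation; the neighbouring /ɖ/ is constant.
The output [ɖ] is identical to the trigger /ɖ/ — every feature (place, manner, voicing) has been copied — so this is total assimilation.
The other forms behave the same way: /ð/ → [ɟ] after /ɟ/; /ʁ/ → [g] after /g/ — in each case the output is a copy of the preceding consonant.
In [ʐɛʂʂɛlɛ] the two consonants at the boundary are already identical (/ʂ/ + /ʂ/), so the rule applies vacuously and nothing changes.
Since the segment that changes follows the conditioning segment, the assimilation is progressive.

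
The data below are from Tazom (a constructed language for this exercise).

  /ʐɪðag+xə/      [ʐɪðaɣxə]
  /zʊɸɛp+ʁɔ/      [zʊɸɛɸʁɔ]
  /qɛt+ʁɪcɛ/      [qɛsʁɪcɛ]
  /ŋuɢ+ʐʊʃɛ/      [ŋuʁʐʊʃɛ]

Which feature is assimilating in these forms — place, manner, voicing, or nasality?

manner

The segment that alternates is /g/, which surfaces as [ɣ] when adjacent to /x/.
/g/ is a stop while /x/ is a fricative; the output [ɣ] is a fricative, matching the trigger — so the feature that spreads is manner.
The same holds elsewhere in the data: /p/ → [ɸ] before /ʁ/ (stop → fricative, matching a fricative); /t/ → [s] before /ʁ/ (stop → fricative, matching a fricative); /ɢ/ → [ʁ] before /ʐ/ (stop → fricative, matching a fricative) — only manner changes, and always toward the following segment.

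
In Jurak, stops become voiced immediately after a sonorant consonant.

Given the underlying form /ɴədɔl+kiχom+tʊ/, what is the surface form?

/k/ is a voiceless velar stop. The preceding trigger /l/ is voiced, so /k/ must become voiced as well.
The voiced velar stop is [g], so /k/ → [g].
At the second juncture, /t/ likewise becomes [d] adjacent to /m/.

[ɴədɔlgiχomdʊ]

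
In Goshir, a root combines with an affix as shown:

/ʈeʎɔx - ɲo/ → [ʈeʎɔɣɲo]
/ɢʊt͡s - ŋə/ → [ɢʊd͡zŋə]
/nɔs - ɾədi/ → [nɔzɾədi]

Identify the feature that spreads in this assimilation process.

Underlying /x/ is realised as [ɣ] next to /ɲ/; /ɲ/ itself does not change.
/x/ is voiceless while /ɲ/ is voiced; the output [ɣ] is voiced, matching the trigger — so the feature that spreads is voicing.
Checking the remaining alternations: /t͡s/ → [d͡z] before /ŋ/ (voiceless → voiced, matching voiced); /s/ → [z] before /ɾ/ (voiceless → voiced, matching voiced) — only voicing changes, and always toward the following segment.

voicing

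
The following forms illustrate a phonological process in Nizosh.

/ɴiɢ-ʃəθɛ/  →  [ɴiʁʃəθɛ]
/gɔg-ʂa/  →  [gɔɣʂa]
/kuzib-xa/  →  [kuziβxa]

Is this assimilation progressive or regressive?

regressive

Comparing underlying and surface forms, /ɢ/ → [ʁ] is the alternation; the neighbouring /ʃ/ is constant.
The change stop → fricative matches the manner of the following /ʃ/, identifying this as manner assimilation.
The other alternating forms pattern the same way: /g/ → [ɣ] before /ʂ/ (stop → fricative, matching a fricative); /b/ → [β] before /x/ (stop → fricative, matching a fricative) — only manner changes, and always toward the following segment.
Since the segment that changes precedes the conditioning segment, the assimilation is regressive.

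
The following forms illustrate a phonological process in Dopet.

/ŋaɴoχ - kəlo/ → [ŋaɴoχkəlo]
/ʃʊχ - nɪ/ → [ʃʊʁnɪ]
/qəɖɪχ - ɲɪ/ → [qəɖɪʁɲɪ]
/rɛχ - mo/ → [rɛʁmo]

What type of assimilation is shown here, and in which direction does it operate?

regressive voicing assimilation

Comparing underlying and surface forms, /χ/ → [ʁ] is the alternation; the neighbouring /n/ is constant.
The change voiceless → voiced matches the voicing of the following /n/, identifying this as voicing assimilation.
Place and manner are unchanged, so the assimilation is partial, not total.
Checking the remaining alternations: /χ/ → [ʁ] before /ɲ/ (voiceless → voiced, matching voiced); /χ/ → [ʁ] before /m/ (voiceless → voiced, matching voiced) — only voicing changes, and always toward the following segment.
Nothing changes in [ŋaɴoχkəlo]: there the adjacent consonants already agree in voicing (/χ/ and /k/ are both voiceless), so this form is consistent with the same rule.
Since the segment that changes precedes the conditioning segment, the assimilation is regressive.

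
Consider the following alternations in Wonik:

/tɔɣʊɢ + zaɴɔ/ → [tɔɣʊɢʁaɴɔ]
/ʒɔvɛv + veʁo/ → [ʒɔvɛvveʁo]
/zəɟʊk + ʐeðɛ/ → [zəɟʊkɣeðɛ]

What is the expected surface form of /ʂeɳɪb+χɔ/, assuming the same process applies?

[ʂeɳɪbɸɔ]

The data show progressive place assimilation: /z/ → [ʁ] after /ɢ/; /ʐ/ → [ɣ] after /k/. In each pair only place changes, matching the preceding consonant, while manner and voice stay constant.
Nothing changes in [ʒɔvɛvveʁo]: there the adjacent consonants already agree in place (/v/ and /v/ are both labiodental), so this form is consistent with the same rule.
/χ/ is a voiceless uvular fricative. The preceding trigger /b/ is bilabial, so /χ/ must become bilabial as well.
The voiceless bilabial fricative is [ɸ], so /χ/ → [ɸ].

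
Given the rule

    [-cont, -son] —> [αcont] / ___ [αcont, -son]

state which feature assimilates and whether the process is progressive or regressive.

The rule copies [cont] (continuancy) from the environment onto the target stops; since [±cont] encodes the stop/fricative manner contrast, the assimilating dimension is manner.
The conditioning segment sits to the right of the focus bar, meaning the trigger follows the segment that changes — regressive assimilation.

regressive manner assimilation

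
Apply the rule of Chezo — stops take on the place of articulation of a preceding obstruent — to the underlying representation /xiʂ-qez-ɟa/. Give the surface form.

/q/ is a voiceless uvular stop. The preceding trigger /ʂ/ is retroflex, so /q/ must become retroflex as well.
The voiceless retroflex stop is [ʈ], so /q/ → [ʈ].
At the second juncture, /ɟ/ likewise becomes [d] adjacent to /z/.

[xiʂʈezda]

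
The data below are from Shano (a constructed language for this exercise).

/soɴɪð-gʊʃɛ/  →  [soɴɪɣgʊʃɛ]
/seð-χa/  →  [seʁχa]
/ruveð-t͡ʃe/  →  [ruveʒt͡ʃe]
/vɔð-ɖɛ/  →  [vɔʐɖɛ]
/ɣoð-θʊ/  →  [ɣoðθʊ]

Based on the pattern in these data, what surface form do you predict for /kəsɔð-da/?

[kəsɔzda]

The data show regressive place assimilation: /ð/ → [ɣ] before /g/; /ð/ → [ʁ] before /χ/; /ð/ → [ʒ] before /t͡ʃ/; /ð/ → [ʐ] before /ɖ/. In each pair only place changes, matching the following consonant, while manner and voice stay constant.
No alternation appears in [ɣoðθʊ]: there the adjacent consonants already agree in place (/ð/ and /θ/ are both dental), so this form is consistent with the same rule.
/ð/ is a voiced dental fricative. The following trigger /d/ is alveolar, so /ð/ must become alveolar as well.
A voiced alveolar fricative is [z], so the surface segment is [z].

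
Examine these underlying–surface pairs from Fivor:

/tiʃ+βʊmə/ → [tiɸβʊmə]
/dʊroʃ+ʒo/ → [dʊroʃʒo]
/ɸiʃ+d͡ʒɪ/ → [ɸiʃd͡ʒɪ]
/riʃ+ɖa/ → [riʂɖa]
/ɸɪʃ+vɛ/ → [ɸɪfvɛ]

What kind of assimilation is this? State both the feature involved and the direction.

regressive place assimilation

The segment that alternates is /ʃ/, which surfaces as [ɸ] when adjacent to /β/.
/ʃ/ is postalveolar while /β/ is bilabial; the output [ɸ] is bilabial, matching the trigger — so the feature that spreads is place.
Manner and voice are unchanged, so the assimilation is partial, not total.
Checking the remaining alternations: /ʃ/ → [ʂ] before /ɖ/ (postalveolar → retroflex, matching retroflex); /ʃ/ → [f] before /v/ (postalveolar → labiodental, matching labiodental) — only place changes, and always toward the following segment.
Nothing changes in [dʊroʃʒo], [ɸiʃd͡ʒɪ]: there the adjacent consonants already agree in place (/ʃ/ and /ʒ/ are both postalveolar; /ʃ/ and /d͡ʒ/ are both postalveolar), so these forms are consistent with the same rule.
The trigger is the following segment, so the direction is regressive (anticipatory).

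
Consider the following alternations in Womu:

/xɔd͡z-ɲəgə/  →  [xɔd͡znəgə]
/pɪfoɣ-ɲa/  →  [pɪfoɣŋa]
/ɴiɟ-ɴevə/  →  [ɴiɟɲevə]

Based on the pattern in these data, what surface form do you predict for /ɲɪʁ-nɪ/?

The data show progressive place assimilation: /ɲ/ → [n] after /d͡z/; /ɲ/ → [ŋ] after /ɣ/; /ɴ/ → [ɲ] after /ɟ/. In each pair only place changes, matching the preceding consonant, while manner and voice stay constant.
/n/ is a voiced alveolar nasal. The preceding trigger /ʁ/ is uvular, so /n/ must become uvular as well.
A voiced uvular nasal is [ɴ], so the surface segment is [ɴ].

[ɲɪʁɴɪ]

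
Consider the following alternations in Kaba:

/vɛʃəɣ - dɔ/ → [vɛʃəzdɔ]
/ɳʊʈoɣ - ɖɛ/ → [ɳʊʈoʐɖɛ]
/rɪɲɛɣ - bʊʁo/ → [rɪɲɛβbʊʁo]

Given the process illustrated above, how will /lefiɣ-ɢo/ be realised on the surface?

The data show regressive place assimilation: /ɣ/ → [z] before /d/; /ɣ/ → [ʐ] before /ɖ/; /ɣ/ → [β] before /b/. In each pair only place changes, matching the following consonant, while manner and voice stay constant.
/ɣ/ is a voiced velar fricative. The following trigger /ɢ/ is uvular, so /ɣ/ must become uvular as well.
A voiced uvular fricative is [ʁ], so the surface segment is [ʁ].

[lefiʁɢo]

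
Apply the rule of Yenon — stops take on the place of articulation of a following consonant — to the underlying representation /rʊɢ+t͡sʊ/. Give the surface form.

[rʊdt͡sʊ]

/ɢ/ is a voiced uvular stop. The following trigger /t͡s/ is alveolar, so /ɢ/ must become alveolar as well.
Changing only its place to alveolar gives [d] — the voiced alveolar stop.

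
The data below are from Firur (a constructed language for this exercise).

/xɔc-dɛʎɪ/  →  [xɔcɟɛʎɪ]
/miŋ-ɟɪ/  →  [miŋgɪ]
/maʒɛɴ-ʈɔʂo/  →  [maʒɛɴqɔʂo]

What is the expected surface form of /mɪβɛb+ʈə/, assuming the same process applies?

[mɪβɛbpə]

The data show progressive place assimilation: /d/ → [ɟ] after /c/; /ɟ/ → [g] after /ŋ/; /ʈ/ → [q] after /ɴ/. In each pair only place changes, matching the preceding consonant, while manner and voice stay constant.
The rule targets /ʈ/ (voiceless retroflex stop), which sits after the trigger /b/ (bilabial).
Changing only its place to bilabial gives [p] — the voiceless bilabial stop.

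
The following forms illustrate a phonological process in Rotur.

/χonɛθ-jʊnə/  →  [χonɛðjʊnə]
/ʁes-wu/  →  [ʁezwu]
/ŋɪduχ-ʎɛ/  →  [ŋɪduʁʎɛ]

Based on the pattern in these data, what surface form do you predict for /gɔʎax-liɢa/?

[gɔʎaɣliɢa]

The data show regressive voicing assimilation: /θ/ → [ð] before /j/; /s/ → [z] before /w/; /χ/ → [ʁ] before /ʎ/. In each pair only voicing changes, matching the following consonant, while place and manner stay constant.
The rule targets /x/ (voiceless velar fricative), which sits before the trigger /l/ (voiced).
The voiced velar fricative is [ɣ], so /x/ → [ɣ].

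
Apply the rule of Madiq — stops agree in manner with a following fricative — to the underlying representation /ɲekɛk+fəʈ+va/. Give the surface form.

/k/ is a voiceless velar stop. The following trigger /f/ is a fricative, so /k/ must become a fricative as well.
A voiceless velar fricative is [x], so the surface segment is [x].
At the second juncture, /ʈ/ likewise becomes [ʂ] adjacent to /v/.

[ɲekɛxfəʂva]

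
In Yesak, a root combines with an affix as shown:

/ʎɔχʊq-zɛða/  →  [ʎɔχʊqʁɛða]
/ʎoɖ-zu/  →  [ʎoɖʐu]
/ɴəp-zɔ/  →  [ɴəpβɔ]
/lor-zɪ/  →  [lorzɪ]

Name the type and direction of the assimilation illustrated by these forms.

Comparing underlying and surface forms, /z/ → [ʁ] is the alternation; the neighbouring /q/ is constant.
The change alveolar → uvular matches the place of the preceding /q/, identifying this as place assimilation.
Manner and voice are unchanged, so the assimilation is partial, not total.
The same holds elsewhere in the data: /z/ → [ʐ] after /ɖ/ (alveolar → retroflex, matching retroflex); /z/ → [β] after /p/ (alveolar → bilabial, matching bilabial) — only place changes, and always toward the preceding segment.
No alternation appears in [lorzɪ]: there the adjacent consonants already agree in place (/z/ and /r/ are both alveolar), so this form is consistent with the same rule.
The trigger is the preceding segment, so the direction is progressive (perseverative).

progressive place assimilation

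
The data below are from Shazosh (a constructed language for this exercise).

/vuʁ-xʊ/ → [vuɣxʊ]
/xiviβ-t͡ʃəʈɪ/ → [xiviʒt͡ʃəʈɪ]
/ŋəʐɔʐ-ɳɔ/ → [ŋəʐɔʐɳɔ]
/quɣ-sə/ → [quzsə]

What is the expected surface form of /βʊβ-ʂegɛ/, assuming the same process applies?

[βʊʐʂegɛ]

The data show regressive place assimilation: /ʁ/ → [ɣ] before /x/; /β/ → [ʒ] before /t͡ʃ/; /ɣ/ → [z] before /s/. In each pair only place changes, matching the following consonant, while manner and voice stay constant.
No alternation appears in [ŋəʐɔʐɳɔ]: there the adjacent consonants already agree in place (/ʐ/ and /ɳ/ are both retroflex), so this form is consistent with the same rule.
The rule targets /β/ (voiced bilabial fricative), which sits before the trigger /ʂ/ (retroflex).
Changing only its place to retroflex gives [ʐ] — the voiced retroflex fricative.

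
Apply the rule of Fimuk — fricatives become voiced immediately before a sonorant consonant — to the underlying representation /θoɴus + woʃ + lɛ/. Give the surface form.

[θoɴuzwoʒlɛ]

/s/ is a voiceless alveolar fricative. The following trigger /w/ is voiced, so /s/ must become voiced as well.
The voiced alveolar fricative is [z], so /s/ → [z].
At the second juncture, /ʃ/ likewise becomes [ʒ] adjacent to /l/.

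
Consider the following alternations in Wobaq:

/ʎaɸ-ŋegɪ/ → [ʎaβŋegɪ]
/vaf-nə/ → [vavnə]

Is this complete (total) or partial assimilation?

Underlying /ɸ/ is realised as [β] next to /ŋ/; /ŋ/ itself does not change.
/ɸ/ is voiceless while /ŋ/ is voiced; the output [β] is voiced, matching the trigger — so the feature that spreads is voicing.
Place and manner are unchanged, so the assimilation is partial, not total.
The same holds elsewhere in the data: /f/ → [v] before /n/ (voiceless → voiced, matching voiced) — only voicing changes, and always toward the following segment.

partial assimilation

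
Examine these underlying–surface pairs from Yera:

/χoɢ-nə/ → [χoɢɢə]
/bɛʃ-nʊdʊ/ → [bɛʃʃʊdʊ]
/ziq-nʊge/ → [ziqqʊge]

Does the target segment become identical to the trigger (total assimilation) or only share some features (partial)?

total assimilation

The segment that alternates is /n/, which surfaces as [ɢ] when adjacent to /ɢ/.
The output [ɢ] is identical to the trigger /ɢ/ — every feature (place, manner, voicing) has been copied — so this is total assimilation.
The remaining alternations confirm this: /n/ → [ʃ] after /ʃ/; /n/ → [q] after /q/ — in each case the output is a copy of the preceding consonant.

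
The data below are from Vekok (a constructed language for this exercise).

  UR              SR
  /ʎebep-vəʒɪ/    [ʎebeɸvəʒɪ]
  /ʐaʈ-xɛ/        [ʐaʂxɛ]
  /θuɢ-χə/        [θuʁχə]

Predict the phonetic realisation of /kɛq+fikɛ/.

[kɛχfikɛ]

The data show regressive manner assimilation: /p/ → [ɸ] before /v/; /ʈ/ → [ʂ] before /x/; /ɢ/ → [ʁ] before /χ/. In each pair only manner changes, matching the following consonant, while place and voice stay constant.
The rule targets /q/ (voiceless uvular stop), which sits before the trigger /f/ (fricative).
The voiceless uvular fricative is [χ], so /q/ → [χ].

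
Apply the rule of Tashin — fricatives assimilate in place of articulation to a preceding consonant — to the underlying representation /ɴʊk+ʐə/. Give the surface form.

/ʐ/ is a voiced retroflex fricative. The preceding trigger /k/ is velar, so /ʐ/ must become velar as well.
Changing only its place to velar gives [ɣ] — the voiced velar fricative.

[ɴʊkɣə]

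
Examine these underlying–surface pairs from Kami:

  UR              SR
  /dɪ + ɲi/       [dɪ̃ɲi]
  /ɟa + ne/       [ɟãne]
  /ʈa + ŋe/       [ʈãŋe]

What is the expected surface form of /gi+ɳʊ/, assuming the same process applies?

[gĩɳʊ]

The data show regressive nasality assimilation (vowel nasalisation): /ɪ/ → [ɪ̃] before /ɲ/; /a/ → [ã] before /n/; /a/ → [ã] before /ŋ/ — a vowel is nasalised by an immediately following nasal consonant.
/i/ sits next to the nasal /ɳ/ and is therefore nasalised to [ĩ].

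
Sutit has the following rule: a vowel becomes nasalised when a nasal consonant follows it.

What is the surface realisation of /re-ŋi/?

[rẽŋi]

/e/ sits next to the nasal /ŋ/ and is therefore nasalised to [ẽ].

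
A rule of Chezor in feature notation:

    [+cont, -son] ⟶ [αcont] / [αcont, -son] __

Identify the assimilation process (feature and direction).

progressive manner assimilation

The rule copies [cont] (continuancy) from the environment onto the target fricatives; since [±cont] encodes the stop/fricative manner contrast, the assimilating dimension is manner.
Since the environment is written before the underscore, the trigger precedes the target; the direction is progressive.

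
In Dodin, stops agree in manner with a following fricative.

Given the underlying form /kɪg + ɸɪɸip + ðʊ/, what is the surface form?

The rule targets /g/ (voiced velar stop), which sits before the trigger /ɸ/ (fricative).
The voiced velar fricative is [ɣ], so /g/ → [ɣ].
At the second juncture, /p/ likewise becomes [ɸ] adjacent to /ð/.

[kɪɣɸɪɸiɸðʊ]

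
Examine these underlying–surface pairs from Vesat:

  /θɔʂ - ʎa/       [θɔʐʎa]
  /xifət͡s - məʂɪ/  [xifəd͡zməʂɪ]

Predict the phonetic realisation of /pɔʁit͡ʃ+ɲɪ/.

[pɔʁid͡ʒɲɪ]

The data show regressive voicing assimilation: /ʂ/ → [ʐ] before /ʎ/; /t͡s/ → [d͡z] before /m/. In each pair only voicing changes, matching the following consonant, while place and manner stay constant.
/t͡ʃ/ is a voiceless postalveolar affricate. The following trigger /ɲ/ is voiced, so /t͡ʃ/ must become voiced as well.
The voiced postalveolar affricate is [d͡ʒ], so /t͡ʃ/ → [d͡ʒ].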